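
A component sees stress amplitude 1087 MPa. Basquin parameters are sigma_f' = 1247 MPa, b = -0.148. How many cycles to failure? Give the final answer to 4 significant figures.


sigma_a = sigma_f' * (2*Nf)^b
2*Nf = (sigma_a / sigma_f')^(1/b)
2*Nf = (1087 / 1247)^(1/-0.148)
2*Nf = 2.52902
Nf = 1.265 cycles


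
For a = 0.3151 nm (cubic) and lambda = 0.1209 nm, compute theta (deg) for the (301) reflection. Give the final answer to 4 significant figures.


d = a / sqrt(h^2+k^2+l^2)
d = 0.3151 / sqrt(10) = 0.0996434 nm
lambda = 2*d*sin(theta)  =>  sin(theta) = lambda / (2*d)
sin(theta) = 0.1209 / (2 * 0.0996434) = 0.606664
theta = 37.35 deg


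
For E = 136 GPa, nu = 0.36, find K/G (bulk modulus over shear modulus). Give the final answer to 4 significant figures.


G = E / (2*(1+nu))
G = 136 / (2*(1+0.36)) = 50 GPa
K = E / (3*(1-2*nu))
K = 136 / (3*(1-2*0.36)) = 161.905 GPa
K/G = 161.905 / 50 = 3.238


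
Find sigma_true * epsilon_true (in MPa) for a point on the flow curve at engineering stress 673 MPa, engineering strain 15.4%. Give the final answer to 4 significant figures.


sigma_true = sigma_eng * (1 + epsilon_eng)
sigma_true = 673 * (1 + 0.154) = 776.642 MPa
epsilon_true = ln(1 + epsilon_eng)
epsilon_true = ln(1 + 0.154) = 0.143234
sigma_true * epsilon_true = 776.642 * 0.143234 = 111.2 MPa


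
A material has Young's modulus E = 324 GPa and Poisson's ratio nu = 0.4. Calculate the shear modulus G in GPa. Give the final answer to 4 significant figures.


G = E / (2*(1+nu))
G = 324 / (2*(1+0.4))
G = 115.7 GPa


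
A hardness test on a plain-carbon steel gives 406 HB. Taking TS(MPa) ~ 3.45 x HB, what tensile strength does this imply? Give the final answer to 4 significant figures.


TS (MPa) = 3.45 * HB
TS = 3.45 * 406
TS = 1401 MPa


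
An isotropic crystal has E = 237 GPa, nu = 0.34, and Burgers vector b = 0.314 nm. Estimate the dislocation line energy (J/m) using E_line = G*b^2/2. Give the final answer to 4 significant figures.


Step 1: G = E / (2*(1+nu))
G = 237 / (2*(1+0.34)) = 88.4328 GPa = 8.84328e+10 Pa
Step 2: E_line = G*b^2/2
b = 0.314 nm = 3.14e-10 m
E_line = 0.5 * 8.84328e+10 * (3.14e-10)^2 = 4.36e-09 J/m


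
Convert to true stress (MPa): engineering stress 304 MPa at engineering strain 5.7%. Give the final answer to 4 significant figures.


sigma_true = sigma_eng * (1 + epsilon_eng)
sigma_true = 304 * (1 + 0.057)
sigma_true = 321.3 MPa


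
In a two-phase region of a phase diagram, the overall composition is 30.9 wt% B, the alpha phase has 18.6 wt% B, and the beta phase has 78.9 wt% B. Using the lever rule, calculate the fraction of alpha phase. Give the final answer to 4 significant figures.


f_alpha = (C_beta - C0) / (C_beta - C_alpha)
f_alpha = (78.9 - 30.9) / (78.9 - 18.6)
f_alpha = 0.796


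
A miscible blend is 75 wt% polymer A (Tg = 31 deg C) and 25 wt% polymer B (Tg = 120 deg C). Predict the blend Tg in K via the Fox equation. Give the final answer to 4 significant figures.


1/Tg = w1/Tg1 + w2/Tg2 (in Kelvin)
Tg1 = 304.15 K, Tg2 = 393.15 K
1/Tg = 0.75/304.15 + 0.25/393.15
Tg = 322.4 K


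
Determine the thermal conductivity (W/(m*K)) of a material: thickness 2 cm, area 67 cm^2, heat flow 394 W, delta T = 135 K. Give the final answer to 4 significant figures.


k = Q*L / (A*dT)
L = 0.02 m, A = 6.7e-03 m^2
k = 394 * 0.02 / (6.7e-03 * 135)
k = 8.712 W/(m*K)


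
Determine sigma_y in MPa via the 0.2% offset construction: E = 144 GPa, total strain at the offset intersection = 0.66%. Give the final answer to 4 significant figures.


Offset strain = 0.002
Elastic strain at yield = total_strain - offset = 6.6e-03 - 0.002 = 4.6e-03
sigma_y = E * elastic_strain = 144000 * 4.6e-03
sigma_y = 662.4 MPa


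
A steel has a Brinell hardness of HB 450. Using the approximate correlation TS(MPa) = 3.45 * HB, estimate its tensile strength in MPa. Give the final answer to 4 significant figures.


TS (MPa) = 3.45 * HB
TS = 3.45 * 450
TS = 1553 MPa


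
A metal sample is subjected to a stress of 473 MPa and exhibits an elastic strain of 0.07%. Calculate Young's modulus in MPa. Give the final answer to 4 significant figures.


E = sigma / epsilon
epsilon = 0.07% = 7e-04
E = 473 / 7e-04
E = 675700 MPa


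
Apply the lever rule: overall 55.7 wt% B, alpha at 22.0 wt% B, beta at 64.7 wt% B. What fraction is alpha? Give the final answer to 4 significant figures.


f_alpha = (C_beta - C0) / (C_beta - C_alpha)
f_alpha = (64.7 - 55.7) / (64.7 - 22.0)
f_alpha = 0.2108


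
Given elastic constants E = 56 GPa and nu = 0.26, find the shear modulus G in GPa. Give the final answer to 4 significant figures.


G = E / (2*(1+nu))
G = 56 / (2*(1+0.26))
G = 22.22 GPa


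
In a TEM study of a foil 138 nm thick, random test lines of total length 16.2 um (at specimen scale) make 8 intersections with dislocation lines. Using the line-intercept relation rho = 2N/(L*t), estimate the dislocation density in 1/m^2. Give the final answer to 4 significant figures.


rho = 2N / (L * t)
L = 16.2 um = 1.62e-05 m, t = 138 nm = 1.38e-07 m
rho = 2 * 8 / (1.62e-05 * 1.38e-07)
rho = 7.157e+12 1/m^2


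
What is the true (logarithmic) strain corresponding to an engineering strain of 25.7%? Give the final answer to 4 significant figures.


epsilon_true = ln(1 + epsilon_eng)
epsilon_true = ln(1 + 0.257)
epsilon_true = 0.2287


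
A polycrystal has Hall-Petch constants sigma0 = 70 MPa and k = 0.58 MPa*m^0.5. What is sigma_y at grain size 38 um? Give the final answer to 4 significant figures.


sigma_y = sigma0 + k / sqrt(d)
d = 38 um = 3.8e-05 m
sigma_y = 70 + 0.58 / sqrt(3.8e-05)
sigma_y = 164.1 MPa


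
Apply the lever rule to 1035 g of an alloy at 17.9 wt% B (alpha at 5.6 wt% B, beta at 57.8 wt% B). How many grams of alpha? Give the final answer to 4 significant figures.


f_alpha = (C_beta - C0) / (C_beta - C_alpha)
f_alpha = (57.8 - 17.9) / (57.8 - 5.6) = 0.764368
m_alpha = f_alpha * m_total = 0.764368 * 1035 = 791.1 g


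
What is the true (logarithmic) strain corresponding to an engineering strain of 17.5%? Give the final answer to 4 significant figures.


epsilon_true = ln(1 + epsilon_eng)
epsilon_true = ln(1 + 0.175)
epsilon_true = 0.1613


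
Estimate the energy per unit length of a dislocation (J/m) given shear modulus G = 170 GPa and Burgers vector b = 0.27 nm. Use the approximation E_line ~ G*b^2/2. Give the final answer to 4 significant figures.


E = G*b^2/2
b = 0.27 nm = 2.7e-10 m
G = 170 GPa = 1.7e+11 Pa
E = 0.5 * 1.7e+11 * (2.7e-10)^2
E = 6.197e-09 J/m


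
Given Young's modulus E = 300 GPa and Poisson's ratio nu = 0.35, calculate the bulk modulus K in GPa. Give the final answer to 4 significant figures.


K = E / (3*(1-2*nu))
K = 300 / (3*(1-2*0.35))
K = 333.3 GPa


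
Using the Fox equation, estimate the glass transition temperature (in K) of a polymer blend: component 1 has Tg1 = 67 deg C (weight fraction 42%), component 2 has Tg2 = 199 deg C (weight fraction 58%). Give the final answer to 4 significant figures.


1/Tg = w1/Tg1 + w2/Tg2 (in Kelvin)
Tg1 = 340.15 K, Tg2 = 472.15 K
1/Tg = 0.42/340.15 + 0.58/472.15
Tg = 406 K


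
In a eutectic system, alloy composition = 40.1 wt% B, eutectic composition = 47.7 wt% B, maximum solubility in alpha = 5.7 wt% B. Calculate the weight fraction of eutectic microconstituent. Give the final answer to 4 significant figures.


f_primary = (C_e - C0) / (C_e - C_alpha_max)
f_primary = (47.7 - 40.1) / (47.7 - 5.7)
f_primary = 0.180952
f_eutectic = 1 - 0.180952 = 0.819


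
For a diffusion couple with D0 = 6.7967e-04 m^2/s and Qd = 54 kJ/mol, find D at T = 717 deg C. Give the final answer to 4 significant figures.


D = D0 * exp(-Qd / (R*T))
T = 990.15 K
D = 6.7967e-04 * exp(-54e3 / (8.314 * 990.15))
D = 9.626e-07 m^2/s


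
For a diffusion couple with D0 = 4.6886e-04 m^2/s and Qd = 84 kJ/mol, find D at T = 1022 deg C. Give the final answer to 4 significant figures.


D = D0 * exp(-Qd / (R*T))
T = 1295.15 K
D = 4.6886e-04 * exp(-84e3 / (8.314 * 1295.15))
D = 1.919e-07 m^2/s


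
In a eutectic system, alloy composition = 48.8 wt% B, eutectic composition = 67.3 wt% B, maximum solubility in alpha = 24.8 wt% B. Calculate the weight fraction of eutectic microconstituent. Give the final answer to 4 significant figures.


f_primary = (C_e - C0) / (C_e - C_alpha_max)
f_primary = (67.3 - 48.8) / (67.3 - 24.8)
f_primary = 0.435294
f_eutectic = 1 - 0.435294 = 0.5647


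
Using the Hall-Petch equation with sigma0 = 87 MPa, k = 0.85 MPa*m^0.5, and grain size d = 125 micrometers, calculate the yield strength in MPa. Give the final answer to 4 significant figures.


sigma_y = sigma0 + k / sqrt(d)
d = 125 um = 1.25e-04 m
sigma_y = 87 + 0.85 / sqrt(1.25e-04)
sigma_y = 163 MPa


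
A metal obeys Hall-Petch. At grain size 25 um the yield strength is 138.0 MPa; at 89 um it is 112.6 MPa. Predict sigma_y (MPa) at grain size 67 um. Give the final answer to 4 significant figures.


sigma_y = sigma0 + k / sqrt(d)
1/sqrt(d1) = 1/sqrt(2.5e-05) = 200;  1/sqrt(d2) = 106
k = (sigma1 - sigma2) / (1/sqrt(d1) - 1/sqrt(d2)) = (138.0 - 112.6) / (200 - 106) = 0.270212 MPa*m^0.5
sigma0 = sigma1 - k/sqrt(d1) = 138.0 - 0.270212*200 = 83.9576 MPa
sigma_y(d3) = 83.9576 + 0.270212 / sqrt(6.7e-05) = 117 MPa


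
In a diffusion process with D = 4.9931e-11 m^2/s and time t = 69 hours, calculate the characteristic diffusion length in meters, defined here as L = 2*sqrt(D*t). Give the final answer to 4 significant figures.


t = 69 hr = 248400 s
Diffusion length = 2*sqrt(D*t)
= 2*sqrt(4.9931e-11 * 248400)
= 7.044e-03 m


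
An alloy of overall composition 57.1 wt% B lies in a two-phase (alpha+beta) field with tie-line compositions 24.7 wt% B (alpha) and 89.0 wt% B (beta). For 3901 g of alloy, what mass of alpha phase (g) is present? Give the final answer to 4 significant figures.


f_alpha = (C_beta - C0) / (C_beta - C_alpha)
f_alpha = (89.0 - 57.1) / (89.0 - 24.7) = 0.496112
m_alpha = f_alpha * m_total = 0.496112 * 3901 = 1935 g


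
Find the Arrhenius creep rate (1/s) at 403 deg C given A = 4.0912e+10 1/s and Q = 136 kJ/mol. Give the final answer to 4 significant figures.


rate = A * exp(-Q / (R*T))
T = 403 + 273.15 = 676.15 K
rate = 4.0912e+10 * exp(-136e3 / (8.314 * 676.15))
rate = 1.274 1/s


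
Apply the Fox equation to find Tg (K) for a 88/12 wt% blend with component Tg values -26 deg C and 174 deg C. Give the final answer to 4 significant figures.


1/Tg = w1/Tg1 + w2/Tg2 (in Kelvin)
Tg1 = 247.15 K, Tg2 = 447.15 K
1/Tg = 0.88/247.15 + 0.12/447.15
Tg = 261.2 K


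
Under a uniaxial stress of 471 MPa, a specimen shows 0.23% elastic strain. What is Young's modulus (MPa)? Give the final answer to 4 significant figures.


E = sigma / epsilon
epsilon = 0.23% = 2.3e-03
E = 471 / 2.3e-03
E = 204800 MPa


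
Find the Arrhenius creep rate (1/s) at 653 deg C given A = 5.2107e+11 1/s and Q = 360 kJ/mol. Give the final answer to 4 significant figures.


rate = A * exp(-Q / (R*T))
T = 653 + 273.15 = 926.15 K
rate = 5.2107e+11 * exp(-360e3 / (8.314 * 926.15))
rate = 2.584e-09 1/s


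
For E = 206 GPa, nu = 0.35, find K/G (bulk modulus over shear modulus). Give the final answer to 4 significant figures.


G = E / (2*(1+nu))
G = 206 / (2*(1+0.35)) = 76.2963 GPa
K = E / (3*(1-2*nu))
K = 206 / (3*(1-2*0.35)) = 228.889 GPa
K/G = 228.889 / 76.2963 = 3


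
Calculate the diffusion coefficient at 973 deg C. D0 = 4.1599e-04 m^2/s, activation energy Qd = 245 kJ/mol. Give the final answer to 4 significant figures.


D = D0 * exp(-Qd / (R*T))
T = 1246.15 K
D = 4.1599e-04 * exp(-245e3 / (8.314 * 1246.15))
D = 2.234e-14 m^2/s


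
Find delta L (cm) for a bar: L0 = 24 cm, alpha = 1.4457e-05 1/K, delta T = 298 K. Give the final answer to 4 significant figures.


dL = L0 * alpha * dT
dL = 24 * 1.4457e-05 * 298
dL = 0.1034 cm


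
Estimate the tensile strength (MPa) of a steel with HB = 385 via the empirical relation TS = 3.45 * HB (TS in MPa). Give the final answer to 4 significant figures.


TS (MPa) = 3.45 * HB
TS = 3.45 * 385
TS = 1328 MPa


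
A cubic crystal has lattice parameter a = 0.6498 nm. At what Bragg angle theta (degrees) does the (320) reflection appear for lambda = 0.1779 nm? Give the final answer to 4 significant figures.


d = a / sqrt(h^2+k^2+l^2)
d = 0.6498 / sqrt(13) = 0.180222 nm
lambda = 2*d*sin(theta)  =>  sin(theta) = lambda / (2*d)
sin(theta) = 0.1779 / (2 * 0.180222) = 0.493558
theta = 29.57 deg


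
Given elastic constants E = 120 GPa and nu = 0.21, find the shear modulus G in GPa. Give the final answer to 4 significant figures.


G = E / (2*(1+nu))
G = 120 / (2*(1+0.21))
G = 49.59 GPa


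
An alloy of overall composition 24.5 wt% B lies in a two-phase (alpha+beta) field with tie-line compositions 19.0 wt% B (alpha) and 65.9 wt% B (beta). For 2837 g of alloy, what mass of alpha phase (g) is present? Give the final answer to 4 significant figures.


f_alpha = (C_beta - C0) / (C_beta - C_alpha)
f_alpha = (65.9 - 24.5) / (65.9 - 19.0) = 0.882729
m_alpha = f_alpha * m_total = 0.882729 * 2837 = 2504 g


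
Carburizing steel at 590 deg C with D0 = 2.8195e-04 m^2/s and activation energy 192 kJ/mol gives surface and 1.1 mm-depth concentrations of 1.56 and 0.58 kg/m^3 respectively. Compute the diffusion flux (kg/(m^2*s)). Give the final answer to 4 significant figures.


Step 1: D = D0 * exp(-Qd/(R*T))
T = 590 + 273.15 = 863.15 K
D = 2.8195e-04 * exp(-192e3 / (8.314 * 863.15)) = 6.77055e-16 m^2/s
Step 2: J = D * (C1 - C2) / dx
J = 6.77055e-16 * (1.56 - 0.58) / 1.1e-03
J = 6.032e-13 kg/(m^2*s)


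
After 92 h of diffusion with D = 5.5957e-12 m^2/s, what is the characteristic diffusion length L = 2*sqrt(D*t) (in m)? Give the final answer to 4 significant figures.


t = 92 hr = 331200 s
Diffusion length = 2*sqrt(D*t)
= 2*sqrt(5.5957e-12 * 331200)
= 2.723e-03 m


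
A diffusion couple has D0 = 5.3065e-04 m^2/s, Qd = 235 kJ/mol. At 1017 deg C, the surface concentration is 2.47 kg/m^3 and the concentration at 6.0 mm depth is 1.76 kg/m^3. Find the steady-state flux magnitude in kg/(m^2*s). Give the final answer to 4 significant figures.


Step 1: D = D0 * exp(-Qd/(R*T))
T = 1017 + 273.15 = 1290.15 K
D = 5.3065e-04 * exp(-235e3 / (8.314 * 1290.15)) = 1.62165e-13 m^2/s
Step 2: J = D * (C1 - C2) / dx
J = 1.62165e-13 * (2.47 - 1.76) / 6e-03
J = 1.919e-11 kg/(m^2*s)


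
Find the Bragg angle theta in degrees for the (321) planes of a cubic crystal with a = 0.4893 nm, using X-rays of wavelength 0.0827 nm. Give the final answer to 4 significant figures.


d = a / sqrt(h^2+k^2+l^2)
d = 0.4893 / sqrt(14) = 0.130771 nm
lambda = 2*d*sin(theta)  =>  sin(theta) = lambda / (2*d)
sin(theta) = 0.0827 / (2 * 0.130771) = 0.316202
theta = 18.43 deg


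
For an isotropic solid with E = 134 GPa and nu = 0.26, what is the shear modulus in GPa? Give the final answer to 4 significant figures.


G = E / (2*(1+nu))
G = 134 / (2*(1+0.26))
G = 53.17 GPa


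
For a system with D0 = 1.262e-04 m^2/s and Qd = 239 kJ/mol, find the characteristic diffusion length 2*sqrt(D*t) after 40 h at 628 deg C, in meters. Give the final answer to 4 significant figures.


Step 1: D = D0 * exp(-Qd/(R*T))
T = 901.15 K
D = 1.262e-04 * exp(-239e3 / (8.314 * 901.15)) = 1.76629e-18 m^2/s
Step 2: L = 2*sqrt(D*t)
t = 40 h = 144000 s
L = 2*sqrt(1.76629e-18 * 144000) = 1.009e-06 m


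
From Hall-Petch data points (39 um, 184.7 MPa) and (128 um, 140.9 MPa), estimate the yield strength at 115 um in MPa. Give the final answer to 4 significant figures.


sigma_y = sigma0 + k / sqrt(d)
1/sqrt(d1) = 1/sqrt(3.9e-05) = 160.128;  1/sqrt(d2) = 88.3883
k = (sigma1 - sigma2) / (1/sqrt(d1) - 1/sqrt(d2)) = (184.7 - 140.9) / (160.128 - 88.3883) = 0.61054 MPa*m^0.5
sigma0 = sigma1 - k/sqrt(d1) = 184.7 - 0.61054*160.128 = 86.9354 MPa
sigma_y(d3) = 86.9354 + 0.61054 / sqrt(1.15e-04) = 143.9 MPa


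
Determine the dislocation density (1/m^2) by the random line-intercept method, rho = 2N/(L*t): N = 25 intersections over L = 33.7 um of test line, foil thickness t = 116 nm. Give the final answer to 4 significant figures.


rho = 2N / (L * t)
L = 33.7 um = 3.37e-05 m, t = 116 nm = 1.16e-07 m
rho = 2 * 25 / (3.37e-05 * 1.16e-07)
rho = 1.279e+13 1/m^2


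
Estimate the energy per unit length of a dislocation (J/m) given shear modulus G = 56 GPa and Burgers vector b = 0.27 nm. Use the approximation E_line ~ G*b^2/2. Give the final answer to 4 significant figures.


E = G*b^2/2
b = 0.27 nm = 2.7e-10 m
G = 56 GPa = 5.6e+10 Pa
E = 0.5 * 5.6e+10 * (2.7e-10)^2
E = 2.041e-09 J/m


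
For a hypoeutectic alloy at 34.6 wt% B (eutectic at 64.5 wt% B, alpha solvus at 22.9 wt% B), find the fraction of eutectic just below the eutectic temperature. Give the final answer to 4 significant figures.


f_primary = (C_e - C0) / (C_e - C_alpha_max)
f_primary = (64.5 - 34.6) / (64.5 - 22.9)
f_primary = 0.71875
f_eutectic = 1 - 0.71875 = 0.2813


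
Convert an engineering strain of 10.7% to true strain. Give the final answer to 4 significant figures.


epsilon_true = ln(1 + epsilon_eng)
epsilon_true = ln(1 + 0.107)
epsilon_true = 0.1017


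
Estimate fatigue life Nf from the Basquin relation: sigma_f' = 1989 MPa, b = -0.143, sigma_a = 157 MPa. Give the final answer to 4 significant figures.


sigma_a = sigma_f' * (2*Nf)^b
2*Nf = (sigma_a / sigma_f')^(1/b)
2*Nf = (157 / 1989)^(1/-0.143)
2*Nf = 5.14558e+07
Nf = 2.573e+07 cycles


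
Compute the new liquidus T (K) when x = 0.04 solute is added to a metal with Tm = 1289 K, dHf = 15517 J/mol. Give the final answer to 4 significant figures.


dT = R*Tm^2*x / dHf
dT = 8.314 * 1289^2 * 0.04 / 15517
dT = 35.6097 K
T_new = 1289 - 35.6097 = 1253 K


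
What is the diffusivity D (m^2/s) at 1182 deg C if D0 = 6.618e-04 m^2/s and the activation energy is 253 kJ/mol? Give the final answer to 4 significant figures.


D = D0 * exp(-Qd / (R*T))
T = 1455.15 K
D = 6.618e-04 * exp(-253e3 / (8.314 * 1455.15))
D = 5.478e-13 m^2/s


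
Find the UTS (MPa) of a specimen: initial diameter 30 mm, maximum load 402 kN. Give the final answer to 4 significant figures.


A0 = pi*(d/2)^2 = pi*(30/2)^2 = 706.858 mm^2
UTS = F_max / A0 = 402*1000 / 706.858
UTS = 568.7 MPa


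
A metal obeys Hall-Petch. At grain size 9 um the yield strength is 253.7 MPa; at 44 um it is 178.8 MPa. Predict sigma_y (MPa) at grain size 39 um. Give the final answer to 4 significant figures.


sigma_y = sigma0 + k / sqrt(d)
1/sqrt(d1) = 1/sqrt(9e-06) = 333.333;  1/sqrt(d2) = 150.756
k = (sigma1 - sigma2) / (1/sqrt(d1) - 1/sqrt(d2)) = (253.7 - 178.8) / (333.333 - 150.756) = 0.410236 MPa*m^0.5
sigma0 = sigma1 - k/sqrt(d1) = 253.7 - 0.410236*333.333 = 116.955 MPa
sigma_y(d3) = 116.955 + 0.410236 / sqrt(3.9e-05) = 182.6 MPa


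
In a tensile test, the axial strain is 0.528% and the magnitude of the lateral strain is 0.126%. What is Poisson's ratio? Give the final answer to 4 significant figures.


nu = -epsilon_lat / epsilon_axial
Lateral strain is contraction (negative), so using magnitudes:
nu = 0.126 / 0.528
nu = 0.2386


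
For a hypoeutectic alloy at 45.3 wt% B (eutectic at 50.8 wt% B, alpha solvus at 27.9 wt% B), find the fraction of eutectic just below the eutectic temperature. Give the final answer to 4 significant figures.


f_primary = (C_e - C0) / (C_e - C_alpha_max)
f_primary = (50.8 - 45.3) / (50.8 - 27.9)
f_primary = 0.240175
f_eutectic = 1 - 0.240175 = 0.7598


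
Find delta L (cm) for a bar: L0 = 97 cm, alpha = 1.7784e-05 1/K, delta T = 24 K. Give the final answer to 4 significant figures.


dL = L0 * alpha * dT
dL = 97 * 1.7784e-05 * 24
dL = 0.0414 cm


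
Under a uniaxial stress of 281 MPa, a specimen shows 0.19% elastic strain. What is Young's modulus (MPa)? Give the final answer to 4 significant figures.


E = sigma / epsilon
epsilon = 0.19% = 1.9e-03
E = 281 / 1.9e-03
E = 147900 MPa


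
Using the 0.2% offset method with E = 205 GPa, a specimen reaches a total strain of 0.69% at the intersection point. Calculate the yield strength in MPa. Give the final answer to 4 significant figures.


Offset strain = 0.002
Elastic strain at yield = total_strain - offset = 6.9e-03 - 0.002 = 4.9e-03
sigma_y = E * elastic_strain = 205000 * 4.9e-03
sigma_y = 1005 MPa


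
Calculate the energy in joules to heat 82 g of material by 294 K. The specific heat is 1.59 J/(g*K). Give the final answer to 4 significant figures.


Q = m * cp * dT
Q = 82 * 1.59 * 294
Q = 38330 J


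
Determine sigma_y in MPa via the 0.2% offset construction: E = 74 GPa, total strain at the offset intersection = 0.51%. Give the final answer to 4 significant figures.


Offset strain = 0.002
Elastic strain at yield = total_strain - offset = 5.1e-03 - 0.002 = 3.1e-03
sigma_y = E * elastic_strain = 74000 * 3.1e-03
sigma_y = 229.4 MPa


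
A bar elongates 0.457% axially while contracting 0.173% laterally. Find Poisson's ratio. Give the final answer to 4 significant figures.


nu = -epsilon_lat / epsilon_axial
Lateral strain is contraction (negative), so using magnitudes:
nu = 0.173 / 0.457
nu = 0.3786


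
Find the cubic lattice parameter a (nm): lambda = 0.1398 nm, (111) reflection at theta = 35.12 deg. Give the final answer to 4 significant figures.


d = lambda / (2*sin(theta))
d = 0.1398 / (2*sin(35.12 deg))
d = 0.121504 nm
a = d * sqrt(h^2+k^2+l^2) = 0.121504 * sqrt(3)
a = 0.2105 nm


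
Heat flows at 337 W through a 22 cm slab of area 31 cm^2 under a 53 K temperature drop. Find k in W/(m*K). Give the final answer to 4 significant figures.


k = Q*L / (A*dT)
L = 0.22 m, A = 3.1e-03 m^2
k = 337 * 0.22 / (3.1e-03 * 53)
k = 451.2 W/(m*K)


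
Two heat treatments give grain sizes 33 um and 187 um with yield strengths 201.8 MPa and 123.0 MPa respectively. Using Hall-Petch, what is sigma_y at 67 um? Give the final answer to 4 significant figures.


sigma_y = sigma0 + k / sqrt(d)
1/sqrt(d1) = 1/sqrt(3.3e-05) = 174.078;  1/sqrt(d2) = 73.1272
k = (sigma1 - sigma2) / (1/sqrt(d1) - 1/sqrt(d2)) = (201.8 - 123.0) / (174.078 - 73.1272) = 0.780581 MPa*m^0.5
sigma0 = sigma1 - k/sqrt(d1) = 201.8 - 0.780581*174.078 = 65.9182 MPa
sigma_y(d3) = 65.9182 + 0.780581 / sqrt(6.7e-05) = 161.3 MPa


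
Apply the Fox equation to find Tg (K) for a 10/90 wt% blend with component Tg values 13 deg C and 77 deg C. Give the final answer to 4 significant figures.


1/Tg = w1/Tg1 + w2/Tg2 (in Kelvin)
Tg1 = 286.15 K, Tg2 = 350.15 K
1/Tg = 0.1/286.15 + 0.9/350.15
Tg = 342.5 K


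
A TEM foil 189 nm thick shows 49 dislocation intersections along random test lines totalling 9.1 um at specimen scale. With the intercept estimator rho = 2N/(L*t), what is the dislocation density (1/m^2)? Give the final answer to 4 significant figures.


rho = 2N / (L * t)
L = 9.1 um = 9.1e-06 m, t = 189 nm = 1.89e-07 m
rho = 2 * 49 / (9.1e-06 * 1.89e-07)
rho = 5.698e+13 1/m^2


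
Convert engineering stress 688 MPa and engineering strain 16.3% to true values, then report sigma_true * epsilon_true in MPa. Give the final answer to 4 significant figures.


sigma_true = sigma_eng * (1 + epsilon_eng)
sigma_true = 688 * (1 + 0.163) = 800.144 MPa
epsilon_true = ln(1 + epsilon_eng)
epsilon_true = ln(1 + 0.163) = 0.151003
sigma_true * epsilon_true = 800.144 * 0.151003 = 120.8 MPa


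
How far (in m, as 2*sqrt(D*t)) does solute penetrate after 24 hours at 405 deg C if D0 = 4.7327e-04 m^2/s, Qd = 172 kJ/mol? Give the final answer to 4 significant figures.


Step 1: D = D0 * exp(-Qd/(R*T))
T = 678.15 K
D = 4.7327e-04 * exp(-172e3 / (8.314 * 678.15)) = 2.66868e-17 m^2/s
Step 2: L = 2*sqrt(D*t)
t = 24 h = 86400 s
L = 2*sqrt(2.66868e-17 * 86400) = 3.037e-06 m


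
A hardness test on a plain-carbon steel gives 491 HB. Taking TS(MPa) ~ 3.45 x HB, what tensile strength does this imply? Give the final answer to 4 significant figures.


TS (MPa) = 3.45 * HB
TS = 3.45 * 491
TS = 1694 MPa


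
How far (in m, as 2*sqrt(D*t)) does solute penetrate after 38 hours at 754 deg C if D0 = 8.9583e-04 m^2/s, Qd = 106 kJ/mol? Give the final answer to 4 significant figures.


Step 1: D = D0 * exp(-Qd/(R*T))
T = 1027.15 K
D = 8.9583e-04 * exp(-106e3 / (8.314 * 1027.15)) = 3.64344e-09 m^2/s
Step 2: L = 2*sqrt(D*t)
t = 38 h = 136800 s
L = 2*sqrt(3.64344e-09 * 136800) = 0.04465 m


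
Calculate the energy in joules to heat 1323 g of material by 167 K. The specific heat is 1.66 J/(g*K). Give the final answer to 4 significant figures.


Q = m * cp * dT
Q = 1323 * 1.66 * 167
Q = 366800 J


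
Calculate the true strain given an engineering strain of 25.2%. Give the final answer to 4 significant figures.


epsilon_true = ln(1 + epsilon_eng)
epsilon_true = ln(1 + 0.252)
epsilon_true = 0.2247


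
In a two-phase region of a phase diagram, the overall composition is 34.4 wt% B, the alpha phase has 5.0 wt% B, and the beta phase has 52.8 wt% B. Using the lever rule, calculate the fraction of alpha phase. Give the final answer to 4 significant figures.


f_alpha = (C_beta - C0) / (C_beta - C_alpha)
f_alpha = (52.8 - 34.4) / (52.8 - 5.0)
f_alpha = 0.3849


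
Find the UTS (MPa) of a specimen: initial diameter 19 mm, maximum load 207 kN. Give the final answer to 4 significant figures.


A0 = pi*(d/2)^2 = pi*(19/2)^2 = 283.529 mm^2
UTS = F_max / A0 = 207*1000 / 283.529
UTS = 730.1 MPa


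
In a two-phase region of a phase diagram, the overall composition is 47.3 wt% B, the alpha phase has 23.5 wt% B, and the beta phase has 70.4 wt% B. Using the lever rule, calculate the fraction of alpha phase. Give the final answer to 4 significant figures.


f_alpha = (C_beta - C0) / (C_beta - C_alpha)
f_alpha = (70.4 - 47.3) / (70.4 - 23.5)
f_alpha = 0.4925


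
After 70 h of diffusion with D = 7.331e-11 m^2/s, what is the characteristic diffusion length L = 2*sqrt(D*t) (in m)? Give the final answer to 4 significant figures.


t = 70 hr = 252000 s
Diffusion length = 2*sqrt(D*t)
= 2*sqrt(7.331e-11 * 252000)
= 8.596e-03 m


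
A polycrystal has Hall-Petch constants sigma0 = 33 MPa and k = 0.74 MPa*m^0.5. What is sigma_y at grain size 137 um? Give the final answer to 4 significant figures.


sigma_y = sigma0 + k / sqrt(d)
d = 137 um = 1.37e-04 m
sigma_y = 33 + 0.74 / sqrt(1.37e-04)
sigma_y = 96.22 MPa


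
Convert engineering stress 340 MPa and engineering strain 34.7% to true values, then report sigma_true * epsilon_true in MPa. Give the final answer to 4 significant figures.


sigma_true = sigma_eng * (1 + epsilon_eng)
sigma_true = 340 * (1 + 0.347) = 457.98 MPa
epsilon_true = ln(1 + epsilon_eng)
epsilon_true = ln(1 + 0.347) = 0.29788
sigma_true * epsilon_true = 457.98 * 0.29788 = 136.4 MPa


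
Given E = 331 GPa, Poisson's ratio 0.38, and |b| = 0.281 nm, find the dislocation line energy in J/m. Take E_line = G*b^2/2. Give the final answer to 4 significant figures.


Step 1: G = E / (2*(1+nu))
G = 331 / (2*(1+0.38)) = 119.928 GPa = 1.19928e+11 Pa
Step 2: E_line = G*b^2/2
b = 0.281 nm = 2.81e-10 m
E_line = 0.5 * 1.19928e+11 * (2.81e-10)^2 = 4.735e-09 J/m


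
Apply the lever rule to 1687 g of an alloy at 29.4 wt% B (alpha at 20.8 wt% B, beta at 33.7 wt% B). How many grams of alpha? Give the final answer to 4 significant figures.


f_alpha = (C_beta - C0) / (C_beta - C_alpha)
f_alpha = (33.7 - 29.4) / (33.7 - 20.8) = 0.333333
m_alpha = f_alpha * m_total = 0.333333 * 1687 = 562.3 g


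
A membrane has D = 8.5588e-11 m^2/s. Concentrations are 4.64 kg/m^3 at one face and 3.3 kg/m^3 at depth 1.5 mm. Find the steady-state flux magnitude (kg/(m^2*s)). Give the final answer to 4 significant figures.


J = -D * (dC/dx) = D * (C1 - C2) / dx
J = 8.5588e-11 * (4.64 - 3.3) / 1.5e-03
J = 7.646e-08 kg/(m^2*s)


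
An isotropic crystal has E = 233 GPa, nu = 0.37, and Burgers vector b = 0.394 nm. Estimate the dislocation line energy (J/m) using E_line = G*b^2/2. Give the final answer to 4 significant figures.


Step 1: G = E / (2*(1+nu))
G = 233 / (2*(1+0.37)) = 85.0365 GPa = 8.50365e+10 Pa
Step 2: E_line = G*b^2/2
b = 0.394 nm = 3.94e-10 m
E_line = 0.5 * 8.50365e+10 * (3.94e-10)^2 = 6.6e-09 J/m


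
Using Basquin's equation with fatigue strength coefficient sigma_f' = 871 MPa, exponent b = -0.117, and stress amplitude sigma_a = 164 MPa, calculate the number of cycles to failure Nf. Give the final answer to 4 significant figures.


sigma_a = sigma_f' * (2*Nf)^b
2*Nf = (sigma_a / sigma_f')^(1/b)
2*Nf = (164 / 871)^(1/-0.117)
2*Nf = 1.57787e+06
Nf = 788900 cycles


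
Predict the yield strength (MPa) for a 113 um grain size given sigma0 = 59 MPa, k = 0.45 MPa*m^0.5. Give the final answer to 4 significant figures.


sigma_y = sigma0 + k / sqrt(d)
d = 113 um = 1.13e-04 m
sigma_y = 59 + 0.45 / sqrt(1.13e-04)
sigma_y = 101.3 MPa


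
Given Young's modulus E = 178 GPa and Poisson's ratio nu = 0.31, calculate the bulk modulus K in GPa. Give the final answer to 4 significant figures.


K = E / (3*(1-2*nu))
K = 178 / (3*(1-2*0.31))
K = 156.1 GPa


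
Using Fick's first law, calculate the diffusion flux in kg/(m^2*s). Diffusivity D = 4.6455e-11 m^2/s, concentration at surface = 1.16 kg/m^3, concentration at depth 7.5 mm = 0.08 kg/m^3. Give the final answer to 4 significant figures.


J = -D * (dC/dx) = D * (C1 - C2) / dx
J = 4.6455e-11 * (1.16 - 0.08) / 7.5e-03
J = 6.69e-09 kg/(m^2*s)


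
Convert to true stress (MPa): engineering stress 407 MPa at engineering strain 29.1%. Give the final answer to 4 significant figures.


sigma_true = sigma_eng * (1 + epsilon_eng)
sigma_true = 407 * (1 + 0.291)
sigma_true = 525.4 MPa


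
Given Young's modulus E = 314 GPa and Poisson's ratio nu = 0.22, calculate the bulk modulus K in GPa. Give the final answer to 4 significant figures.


K = E / (3*(1-2*nu))
K = 314 / (3*(1-2*0.22))
K = 186.9 GPa


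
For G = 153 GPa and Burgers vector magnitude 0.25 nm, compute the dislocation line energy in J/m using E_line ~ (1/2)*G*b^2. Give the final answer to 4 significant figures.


E = G*b^2/2
b = 0.25 nm = 2.5e-10 m
G = 153 GPa = 1.53e+11 Pa
E = 0.5 * 1.53e+11 * (2.5e-10)^2
E = 4.781e-09 J/m


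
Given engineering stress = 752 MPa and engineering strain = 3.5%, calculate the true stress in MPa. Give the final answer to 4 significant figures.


sigma_true = sigma_eng * (1 + epsilon_eng)
sigma_true = 752 * (1 + 0.035)
sigma_true = 778.3 MPa


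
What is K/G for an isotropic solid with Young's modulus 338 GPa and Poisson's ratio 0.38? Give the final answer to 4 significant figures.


G = E / (2*(1+nu))
G = 338 / (2*(1+0.38)) = 122.464 GPa
K = E / (3*(1-2*nu))
K = 338 / (3*(1-2*0.38)) = 469.444 GPa
K/G = 469.444 / 122.464 = 3.833


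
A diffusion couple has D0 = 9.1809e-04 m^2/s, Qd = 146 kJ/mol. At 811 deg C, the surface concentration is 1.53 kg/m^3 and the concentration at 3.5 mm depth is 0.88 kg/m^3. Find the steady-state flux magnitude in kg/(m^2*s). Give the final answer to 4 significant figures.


Step 1: D = D0 * exp(-Qd/(R*T))
T = 811 + 273.15 = 1084.15 K
D = 9.1809e-04 * exp(-146e3 / (8.314 * 1084.15)) = 8.47836e-11 m^2/s
Step 2: J = D * (C1 - C2) / dx
J = 8.47836e-11 * (1.53 - 0.88) / 3.5e-03
J = 1.575e-08 kg/(m^2*s)


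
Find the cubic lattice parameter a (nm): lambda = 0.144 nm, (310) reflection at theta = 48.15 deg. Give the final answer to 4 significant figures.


d = lambda / (2*sin(theta))
d = 0.144 / (2*sin(48.15 deg))
d = 0.096658 nm
a = d * sqrt(h^2+k^2+l^2) = 0.096658 * sqrt(10)
a = 0.3057 nm


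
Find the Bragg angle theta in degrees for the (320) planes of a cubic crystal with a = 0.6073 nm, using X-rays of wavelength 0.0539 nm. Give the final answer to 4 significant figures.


d = a / sqrt(h^2+k^2+l^2)
d = 0.6073 / sqrt(13) = 0.168435 nm
lambda = 2*d*sin(theta)  =>  sin(theta) = lambda / (2*d)
sin(theta) = 0.0539 / (2 * 0.168435) = 0.160003
theta = 9.207 deg


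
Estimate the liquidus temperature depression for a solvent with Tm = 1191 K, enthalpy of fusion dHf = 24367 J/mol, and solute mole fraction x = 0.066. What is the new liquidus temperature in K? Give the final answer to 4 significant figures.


dT = R*Tm^2*x / dHf
dT = 8.314 * 1191^2 * 0.066 / 24367
dT = 31.943 K
T_new = 1191 - 31.943 = 1159 K


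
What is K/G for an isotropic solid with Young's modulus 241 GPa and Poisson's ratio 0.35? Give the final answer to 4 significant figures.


G = E / (2*(1+nu))
G = 241 / (2*(1+0.35)) = 89.2593 GPa
K = E / (3*(1-2*nu))
K = 241 / (3*(1-2*0.35)) = 267.778 GPa
K/G = 267.778 / 89.2593 = 3


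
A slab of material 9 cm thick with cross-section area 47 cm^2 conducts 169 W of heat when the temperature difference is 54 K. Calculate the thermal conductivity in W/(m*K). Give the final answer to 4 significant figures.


k = Q*L / (A*dT)
L = 0.09 m, A = 4.7e-03 m^2
k = 169 * 0.09 / (4.7e-03 * 54)
k = 59.93 W/(m*K)


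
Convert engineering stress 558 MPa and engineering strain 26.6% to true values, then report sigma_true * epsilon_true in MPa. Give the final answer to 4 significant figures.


sigma_true = sigma_eng * (1 + epsilon_eng)
sigma_true = 558 * (1 + 0.266) = 706.428 MPa
epsilon_true = ln(1 + epsilon_eng)
epsilon_true = ln(1 + 0.266) = 0.235862
sigma_true * epsilon_true = 706.428 * 0.235862 = 166.6 MPa


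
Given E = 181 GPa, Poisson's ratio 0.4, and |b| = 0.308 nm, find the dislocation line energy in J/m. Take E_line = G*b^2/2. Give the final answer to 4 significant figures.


Step 1: G = E / (2*(1+nu))
G = 181 / (2*(1+0.4)) = 64.6429 GPa = 6.46429e+10 Pa
Step 2: E_line = G*b^2/2
b = 0.308 nm = 3.08e-10 m
E_line = 0.5 * 6.46429e+10 * (3.08e-10)^2 = 3.066e-09 J/m


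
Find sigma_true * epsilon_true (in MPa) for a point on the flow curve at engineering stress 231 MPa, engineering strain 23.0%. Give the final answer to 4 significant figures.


sigma_true = sigma_eng * (1 + epsilon_eng)
sigma_true = 231 * (1 + 0.23) = 284.13 MPa
epsilon_true = ln(1 + epsilon_eng)
epsilon_true = ln(1 + 0.23) = 0.207014
sigma_true * epsilon_true = 284.13 * 0.207014 = 58.82 MPa


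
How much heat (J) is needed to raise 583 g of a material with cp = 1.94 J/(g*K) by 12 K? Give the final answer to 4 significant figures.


Q = m * cp * dT
Q = 583 * 1.94 * 12
Q = 13570 J


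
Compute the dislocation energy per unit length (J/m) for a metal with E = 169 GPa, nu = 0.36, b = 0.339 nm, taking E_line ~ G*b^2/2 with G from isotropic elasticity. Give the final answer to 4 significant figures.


Step 1: G = E / (2*(1+nu))
G = 169 / (2*(1+0.36)) = 62.1324 GPa = 6.21324e+10 Pa
Step 2: E_line = G*b^2/2
b = 0.339 nm = 3.39e-10 m
E_line = 0.5 * 6.21324e+10 * (3.39e-10)^2 = 3.57e-09 J/m


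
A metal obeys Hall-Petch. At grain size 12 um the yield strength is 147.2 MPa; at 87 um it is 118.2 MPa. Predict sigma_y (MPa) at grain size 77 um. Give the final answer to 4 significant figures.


sigma_y = sigma0 + k / sqrt(d)
1/sqrt(d1) = 1/sqrt(1.2e-05) = 288.675;  1/sqrt(d2) = 107.211
k = (sigma1 - sigma2) / (1/sqrt(d1) - 1/sqrt(d2)) = (147.2 - 118.2) / (288.675 - 107.211) = 0.159811 MPa*m^0.5
sigma0 = sigma1 - k/sqrt(d1) = 147.2 - 0.159811*288.675 = 101.066 MPa
sigma_y(d3) = 101.066 + 0.159811 / sqrt(7.7e-05) = 119.3 MPa


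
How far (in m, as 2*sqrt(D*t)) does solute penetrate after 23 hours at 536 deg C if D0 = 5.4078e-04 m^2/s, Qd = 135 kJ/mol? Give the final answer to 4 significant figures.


Step 1: D = D0 * exp(-Qd/(R*T))
T = 809.15 K
D = 5.4078e-04 * exp(-135e3 / (8.314 * 809.15)) = 1.04181e-12 m^2/s
Step 2: L = 2*sqrt(D*t)
t = 23 h = 82800 s
L = 2*sqrt(1.04181e-12 * 82800) = 5.874e-04 m


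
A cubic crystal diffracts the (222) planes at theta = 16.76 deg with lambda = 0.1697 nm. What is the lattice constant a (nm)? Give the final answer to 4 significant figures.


d = lambda / (2*sin(theta))
d = 0.1697 / (2*sin(16.76 deg))
d = 0.294247 nm
a = d * sqrt(h^2+k^2+l^2) = 0.294247 * sqrt(12)
a = 1.019 nm


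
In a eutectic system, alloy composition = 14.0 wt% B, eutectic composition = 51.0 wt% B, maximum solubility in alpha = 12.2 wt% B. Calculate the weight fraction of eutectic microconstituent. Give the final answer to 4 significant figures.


f_primary = (C_e - C0) / (C_e - C_alpha_max)
f_primary = (51.0 - 14.0) / (51.0 - 12.2)
f_primary = 0.953608
f_eutectic = 1 - 0.953608 = 0.04639


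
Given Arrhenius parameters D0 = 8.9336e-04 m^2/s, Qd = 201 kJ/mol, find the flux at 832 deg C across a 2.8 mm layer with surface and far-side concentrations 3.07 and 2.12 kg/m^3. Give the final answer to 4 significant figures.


Step 1: D = D0 * exp(-Qd/(R*T))
T = 832 + 273.15 = 1105.15 K
D = 8.9336e-04 * exp(-201e3 / (8.314 * 1105.15)) = 2.82142e-13 m^2/s
Step 2: J = D * (C1 - C2) / dx
J = 2.82142e-13 * (3.07 - 2.12) / 2.8e-03
J = 9.573e-11 kg/(m^2*s)


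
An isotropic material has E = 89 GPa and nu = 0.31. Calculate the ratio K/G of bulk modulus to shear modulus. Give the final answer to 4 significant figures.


G = E / (2*(1+nu))
G = 89 / (2*(1+0.31)) = 33.9695 GPa
K = E / (3*(1-2*nu))
K = 89 / (3*(1-2*0.31)) = 78.0702 GPa
K/G = 78.0702 / 33.9695 = 2.298


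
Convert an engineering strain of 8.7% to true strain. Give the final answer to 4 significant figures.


epsilon_true = ln(1 + epsilon_eng)
epsilon_true = ln(1 + 0.087)
epsilon_true = 0.08342


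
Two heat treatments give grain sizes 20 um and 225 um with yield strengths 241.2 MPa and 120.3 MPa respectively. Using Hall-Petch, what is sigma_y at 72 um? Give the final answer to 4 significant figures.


sigma_y = sigma0 + k / sqrt(d)
1/sqrt(d1) = 1/sqrt(2e-05) = 223.607;  1/sqrt(d2) = 66.6667
k = (sigma1 - sigma2) / (1/sqrt(d1) - 1/sqrt(d2)) = (241.2 - 120.3) / (223.607 - 66.6667) = 0.770357 MPa*m^0.5
sigma0 = sigma1 - k/sqrt(d1) = 241.2 - 0.770357*223.607 = 68.9428 MPa
sigma_y(d3) = 68.9428 + 0.770357 / sqrt(7.2e-05) = 159.7 MPa


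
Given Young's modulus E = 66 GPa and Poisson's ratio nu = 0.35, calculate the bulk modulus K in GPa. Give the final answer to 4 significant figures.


K = E / (3*(1-2*nu))
K = 66 / (3*(1-2*0.35))
K = 73.33 GPa


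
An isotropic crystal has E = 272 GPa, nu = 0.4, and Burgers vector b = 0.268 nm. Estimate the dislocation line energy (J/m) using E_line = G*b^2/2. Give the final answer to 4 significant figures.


Step 1: G = E / (2*(1+nu))
G = 272 / (2*(1+0.4)) = 97.1429 GPa = 9.71429e+10 Pa
Step 2: E_line = G*b^2/2
b = 0.268 nm = 2.68e-10 m
E_line = 0.5 * 9.71429e+10 * (2.68e-10)^2 = 3.489e-09 J/m


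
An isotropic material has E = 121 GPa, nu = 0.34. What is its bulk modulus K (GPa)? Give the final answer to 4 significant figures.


K = E / (3*(1-2*nu))
K = 121 / (3*(1-2*0.34))
K = 126 GPa


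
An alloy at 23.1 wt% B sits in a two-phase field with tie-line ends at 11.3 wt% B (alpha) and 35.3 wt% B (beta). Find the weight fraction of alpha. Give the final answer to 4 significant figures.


f_alpha = (C_beta - C0) / (C_beta - C_alpha)
f_alpha = (35.3 - 23.1) / (35.3 - 11.3)
f_alpha = 0.5083


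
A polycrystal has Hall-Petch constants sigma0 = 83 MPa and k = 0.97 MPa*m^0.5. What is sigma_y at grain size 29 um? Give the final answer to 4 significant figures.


sigma_y = sigma0 + k / sqrt(d)
d = 29 um = 2.9e-05 m
sigma_y = 83 + 0.97 / sqrt(2.9e-05)
sigma_y = 263.1 MPa


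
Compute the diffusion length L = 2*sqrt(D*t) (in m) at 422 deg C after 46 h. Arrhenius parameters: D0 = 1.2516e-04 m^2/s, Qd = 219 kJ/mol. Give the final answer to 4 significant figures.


Step 1: D = D0 * exp(-Qd/(R*T))
T = 695.15 K
D = 1.2516e-04 * exp(-219e3 / (8.314 * 695.15)) = 4.37396e-21 m^2/s
Step 2: L = 2*sqrt(D*t)
t = 46 h = 165600 s
L = 2*sqrt(4.37396e-21 * 165600) = 5.383e-08 m


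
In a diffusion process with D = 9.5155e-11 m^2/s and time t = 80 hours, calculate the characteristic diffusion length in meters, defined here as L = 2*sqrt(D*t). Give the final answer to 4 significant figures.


t = 80 hr = 288000 s
Diffusion length = 2*sqrt(D*t)
= 2*sqrt(9.5155e-11 * 288000)
= 0.01047 m


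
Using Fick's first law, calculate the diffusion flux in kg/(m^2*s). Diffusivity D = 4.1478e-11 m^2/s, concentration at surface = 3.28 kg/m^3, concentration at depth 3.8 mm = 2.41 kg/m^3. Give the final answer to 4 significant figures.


J = -D * (dC/dx) = D * (C1 - C2) / dx
J = 4.1478e-11 * (3.28 - 2.41) / 3.8e-03
J = 9.496e-09 kg/(m^2*s)
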